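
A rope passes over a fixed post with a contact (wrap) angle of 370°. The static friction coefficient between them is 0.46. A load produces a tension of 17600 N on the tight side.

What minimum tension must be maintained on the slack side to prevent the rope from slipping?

T_min ≈ 902 N

Capstan equation at impending slip: T_tight/T_slack = e^{μβ}.
β = 370° = 6.458 rad; e^{μβ} = e^{0.46×6.458} = 19.5.
T_slack = T_tight / e^{μβ} = 17600 / 19.5 = 902 N.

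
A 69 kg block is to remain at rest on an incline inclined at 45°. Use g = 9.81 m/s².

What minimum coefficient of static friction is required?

μ_s,min ≈ 1

At the slip threshold m g sin θ = μ_s m g cos θ, so μ_s,min = tan θ.
μ_s,min = tan 45° = 1.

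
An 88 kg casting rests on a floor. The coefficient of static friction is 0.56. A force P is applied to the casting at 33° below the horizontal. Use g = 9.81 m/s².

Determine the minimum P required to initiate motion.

N = m g + P sin α (the push presses the casting into the floor).
At impending slip, P cos α = μ_s N = μ_s (m g + P sin α).
Solving: P (cos α − μ_s sin α) = μ_s m g → P = 0.56×863/(cos 33° − 0.56 sin 33°) = 483/0.5337 = 906 N.

P ≈ 906 N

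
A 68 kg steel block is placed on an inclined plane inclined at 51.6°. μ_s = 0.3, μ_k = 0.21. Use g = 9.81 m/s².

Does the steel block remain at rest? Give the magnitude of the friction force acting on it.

f ≈ 87 N

N = m g cos θ = 414 N.
Down-slope weight component: m g sin θ = 523 N.
μ_s N = 124 N.
523 > 124 N, so it slides; kinetic friction f = μ_k N = 0.21×414 = 87 N.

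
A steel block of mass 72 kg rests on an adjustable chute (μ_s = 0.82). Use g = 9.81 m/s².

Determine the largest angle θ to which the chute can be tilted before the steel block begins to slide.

At the slip threshold, m g sin θ = μ_s · m g cos θ, so tan θ = μ_s.
θ_max = arctan(0.82) = 39.4°.

θ_max ≈ 39.4°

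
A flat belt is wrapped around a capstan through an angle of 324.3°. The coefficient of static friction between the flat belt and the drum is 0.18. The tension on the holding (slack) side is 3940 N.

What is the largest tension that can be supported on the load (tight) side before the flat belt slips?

T_max ≈ 10900 N

At impending slip the capstan equation gives T₂/T₁ = e^{μβ} with β in radians.
β = 324.3° × π/180 = 5.66 rad.
e^{μβ} = e^{0.18×5.66} = 2.77.
T₂ = T₁ · e^{μβ} = 3940 × 2.77 = 10900 N.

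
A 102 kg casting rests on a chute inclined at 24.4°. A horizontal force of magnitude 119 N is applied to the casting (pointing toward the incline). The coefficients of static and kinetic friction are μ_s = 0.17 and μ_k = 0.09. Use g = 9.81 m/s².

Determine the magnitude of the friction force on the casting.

f ≈ 86.4 N (up the incline)

Resolve perpendicular to the incline: N = m g cos θ + P sin θ = 102×9.81×cos 24.4° + 119×sin 24.4° = 960.4 N.
Along the incline, the net driving force (taking up-slope positive) is P cos θ − m g sin θ = 108.4 − 413.4 = -305 N, so equilibrium requires friction f = 305 N (up-slope).
The limit of static friction is μ_s N = 163.3 N.
The required 305 N exceeds the static limit, so the casting slides down-slope and f = μ_k N = 0.09×960.4 = 86.4 N.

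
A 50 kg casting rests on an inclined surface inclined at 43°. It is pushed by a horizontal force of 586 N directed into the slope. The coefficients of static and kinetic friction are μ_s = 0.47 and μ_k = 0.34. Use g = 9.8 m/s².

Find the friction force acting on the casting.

The horizontal push has a component P sin θ into the surface, so N = m g cos θ + P sin θ = 358.4 + 399.7 = 758 N.
Along the incline, the net driving force (taking up-slope positive) is P cos θ − m g sin θ = 428.6 − 334.2 = 94.39 N, so equilibrium requires friction f = -94.39 N (down-slope).
The limit of static friction is μ_s N = 356.3 N.
Since 94.39 N is within the 356.3 N limit, the casting stays put and friction is exactly 94.4 N.

f ≈ 94.4 N (down the incline)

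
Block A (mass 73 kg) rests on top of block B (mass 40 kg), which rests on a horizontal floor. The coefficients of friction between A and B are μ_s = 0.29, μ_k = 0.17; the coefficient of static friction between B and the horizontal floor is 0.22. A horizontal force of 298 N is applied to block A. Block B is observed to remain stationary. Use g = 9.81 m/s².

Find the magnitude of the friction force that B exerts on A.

f ≈ 122 N

Between the blocks, N₁ = m_A g = 716.1 N.
So the A–B interface can sustain at most μ_s N₁ = 207.7 N of static friction.
P = 298 N exceeds that limit, so A slips over B and the interface friction becomes kinetic: f₁ = μ_k N₁ = 0.17×716.1 = 122 N.
B experiences an equal 122 N forward from A (third law). B is in equilibrium, so the floor supplies f₂ = 122 N of static friction (limit μ_s(m_A+m_B)g = 243.9 N, not exceeded).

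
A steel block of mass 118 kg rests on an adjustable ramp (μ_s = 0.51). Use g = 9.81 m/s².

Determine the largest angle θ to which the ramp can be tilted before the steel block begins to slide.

θ_max ≈ 27°

At the slip threshold, m g sin θ = μ_s · m g cos θ, so tan θ = μ_s.
θ_max = arctan(0.51) = 27°.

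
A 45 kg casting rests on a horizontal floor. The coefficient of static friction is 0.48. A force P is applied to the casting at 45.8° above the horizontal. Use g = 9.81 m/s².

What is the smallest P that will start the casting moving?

P ≈ 203 N

N = m g − P sin α (the pull lifts the casting).
At impending slip, P cos α = μ_s N = μ_s (m g − P sin α).
Solving: P (cos α + μ_s sin α) = μ_s m g → P = 0.48×441/(cos 45.8° + 0.48 sin 45.8°) = 212/1.041 = 203 N.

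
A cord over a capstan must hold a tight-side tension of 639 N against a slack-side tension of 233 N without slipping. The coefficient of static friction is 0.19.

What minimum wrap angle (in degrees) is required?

β_min ≈ 304°

T₂/T₁ = e^{μβ} → β = ln(T₂/T₁)/μ.
β = ln(639/233)/0.19 = 1.009/0.19 = 5.31 rad.
In degrees: β = 5.31 × 180/π = 304°.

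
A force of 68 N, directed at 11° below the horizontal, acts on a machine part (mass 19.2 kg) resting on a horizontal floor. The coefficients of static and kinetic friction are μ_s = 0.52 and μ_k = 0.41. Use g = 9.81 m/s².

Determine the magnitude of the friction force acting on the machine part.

N = m g + P sin α = 188.4 + 68×sin 11° = 201.3 N.
For equilibrium, f = P cos α = 68×cos 11° = 66.75 N.
μ_s N = 0.52 × 201.3 = 104.7 N.
66.75 ≤ 104.7 N → static; friction equals the required 66.8 N.

f ≈ 66.8 N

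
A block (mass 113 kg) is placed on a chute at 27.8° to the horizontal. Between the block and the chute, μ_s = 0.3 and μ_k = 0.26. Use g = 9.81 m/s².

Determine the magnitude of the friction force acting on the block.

f ≈ 255 N (up the incline)

The normal reaction is N = m g cos θ = 980.6 N.
For equilibrium along the incline, friction must balance the weight component: f = m g sin θ = 517 N up the slope.
Maximum static friction available: μ_s N = 0.3 × 980.6 = 294.2 N.
Since |517| > 294.2 N, static friction cannot hold it; the block slides down the incline and kinetic friction applies: f = μ_k N = 0.26 × 980.6 = 255 N.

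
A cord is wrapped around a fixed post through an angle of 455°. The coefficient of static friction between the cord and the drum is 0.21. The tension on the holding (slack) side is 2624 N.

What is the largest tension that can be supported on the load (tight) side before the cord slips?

At impending slip the capstan equation gives T₂/T₁ = e^{μβ} with β in radians.
β = 455° × π/180 = 7.941 rad.
e^{μβ} = e^{0.21×7.941} = 5.3.
T₂ = T₁ · e^{μβ} = 2624 × 5.3 = 13900 N.

T_max ≈ 13900 N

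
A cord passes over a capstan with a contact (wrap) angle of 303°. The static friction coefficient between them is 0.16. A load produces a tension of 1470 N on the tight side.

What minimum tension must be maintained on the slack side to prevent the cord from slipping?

Capstan equation at impending slip: T_tight/T_slack = e^{μβ}.
β = 303° = 5.288 rad; e^{μβ} = e^{0.16×5.288} = 2.331.
T_slack = T_tight / e^{μβ} = 1470 / 2.331 = 631 N.

T_min ≈ 631 N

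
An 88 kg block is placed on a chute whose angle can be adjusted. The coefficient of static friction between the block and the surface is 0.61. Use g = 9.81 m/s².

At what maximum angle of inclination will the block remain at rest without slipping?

θ_max ≈ 31.4°

At the slip threshold, m g sin θ = μ_s · m g cos θ, so tan θ = μ_s.
θ_max = arctan(0.61) = 31.4°.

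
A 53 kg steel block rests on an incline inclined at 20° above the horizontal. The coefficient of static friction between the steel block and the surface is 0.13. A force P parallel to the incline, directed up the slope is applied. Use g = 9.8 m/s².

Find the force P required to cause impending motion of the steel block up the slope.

P ≈ 241 N

At impending motion up the slope, friction acts down-slope at its limit: f = μ_s N.
P is parallel to the surface, so N = m g cos θ = 488 N.
Along the incline: P = m g sin θ + μ_s N = 178 + 0.13×488 = 241 N.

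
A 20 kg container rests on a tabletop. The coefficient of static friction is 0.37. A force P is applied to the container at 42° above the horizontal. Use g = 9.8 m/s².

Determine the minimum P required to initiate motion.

P ≈ 73.2 N

N = m g − P sin α (the pull lifts the container).
At impending slip, P cos α = μ_s N = μ_s (m g − P sin α).
Solving: P (cos α + μ_s sin α) = μ_s m g → P = 0.37×196/(cos 42° + 0.37 sin 42°) = 72.5/0.9907 = 73.2 N.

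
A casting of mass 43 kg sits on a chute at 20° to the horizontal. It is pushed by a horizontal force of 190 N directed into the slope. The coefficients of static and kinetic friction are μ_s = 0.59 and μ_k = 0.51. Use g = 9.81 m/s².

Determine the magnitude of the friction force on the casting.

f ≈ 34.3 N (down the incline)

The horizontal push has a component P sin θ into the surface, so N = m g cos θ + P sin θ = 396.4 + 64.98 = 461.4 N.
Along the incline, the net driving force (taking up-slope positive) is P cos θ − m g sin θ = 178.5 − 144.3 = 34.27 N, so equilibrium requires friction f = -34.27 N (down-slope).
The limit of static friction is μ_s N = 272.2 N.
Since 34.27 N is within the 272.2 N limit, the casting stays put and friction is exactly 34.3 N.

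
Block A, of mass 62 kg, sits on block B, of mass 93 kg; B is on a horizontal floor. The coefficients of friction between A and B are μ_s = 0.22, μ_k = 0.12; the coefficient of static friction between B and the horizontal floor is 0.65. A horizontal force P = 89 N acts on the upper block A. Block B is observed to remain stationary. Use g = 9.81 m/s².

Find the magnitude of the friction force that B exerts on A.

Between the blocks, N₁ = m_A g = 608.2 N.
Maximum static friction on A from B: μ_s N₁ = 0.22×608.2 = 133.8 N.
P = 89 N is within that limit, so A and B move together (both at rest); the A–B friction is simply f₁ = P = 89 N.
By Newton's third law B feels 89 N forward from A. With B stationary, the floor's static friction on B balances it: f₂ = 89 N (well within μ_s(m_A+m_B)g = 988.4 N).

f ≈ 89 N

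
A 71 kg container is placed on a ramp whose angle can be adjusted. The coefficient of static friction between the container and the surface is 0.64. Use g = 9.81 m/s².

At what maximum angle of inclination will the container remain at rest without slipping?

At the slip threshold, m g sin θ = μ_s · m g cos θ, so tan θ = μ_s.
θ_max = arctan(0.64) = 32.6°.

θ_max ≈ 32.6°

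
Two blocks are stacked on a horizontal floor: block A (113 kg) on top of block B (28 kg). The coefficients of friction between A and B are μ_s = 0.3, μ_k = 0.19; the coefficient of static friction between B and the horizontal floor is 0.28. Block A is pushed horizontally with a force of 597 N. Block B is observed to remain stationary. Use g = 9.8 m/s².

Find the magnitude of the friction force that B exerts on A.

Between the blocks, N₁ = m_A g = 1107 N.
Maximum static friction on A from B: μ_s N₁ = 0.3×1107 = 332.2 N.
Since P = 597 N > 332.2 N, A slides on B; the A–B friction is kinetic: f₁ = μ_k N₁ = 0.19×1107 = 210 N.
By Newton's third law B feels 210 N forward from A. With B stationary, the floor's static friction on B balances it: f₂ = 210 N (well within μ_s(m_A+m_B)g = 386.9 N).

f ≈ 210 N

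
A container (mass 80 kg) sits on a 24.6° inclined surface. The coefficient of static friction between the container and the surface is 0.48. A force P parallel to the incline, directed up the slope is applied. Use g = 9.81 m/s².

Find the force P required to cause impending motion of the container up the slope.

At impending motion up the slope, friction acts down-slope at its limit: f = μ_s N.
P is parallel to the surface, so N = m g cos θ = 714 N.
Along the incline: P = m g sin θ + μ_s N = 327 + 0.48×714 = 669 N.

P ≈ 669 N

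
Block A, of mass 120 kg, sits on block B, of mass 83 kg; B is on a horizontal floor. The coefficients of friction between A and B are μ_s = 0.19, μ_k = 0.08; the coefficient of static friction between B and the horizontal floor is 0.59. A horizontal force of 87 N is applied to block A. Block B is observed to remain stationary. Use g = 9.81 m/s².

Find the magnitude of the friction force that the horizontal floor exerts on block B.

f ≈ 87 N

The normal force B exerts on A is simply A's weight, N₁ = 1177 N.
So the A–B interface can sustain at most μ_s N₁ = 223.7 N of static friction.
P = 87 N is within that limit, so A and B move together (both at rest); the A–B friction is simply f₁ = P = 87 N.
B experiences an equal 87 N forward from A (third law). B is in equilibrium, so the floor supplies f₂ = 87 N of static friction (limit μ_s(m_A+m_B)g = 1175 N, not exceeded).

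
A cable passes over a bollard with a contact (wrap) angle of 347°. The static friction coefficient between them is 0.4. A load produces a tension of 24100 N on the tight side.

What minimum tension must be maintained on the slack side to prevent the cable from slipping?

T_min ≈ 2140 N

Capstan equation at impending slip: T_tight/T_slack = e^{μβ}.
β = 347° = 6.056 rad; e^{μβ} = e^{0.4×6.056} = 11.27.
T_slack = T_tight / e^{μβ} = 24100 / 11.27 = 2140 N.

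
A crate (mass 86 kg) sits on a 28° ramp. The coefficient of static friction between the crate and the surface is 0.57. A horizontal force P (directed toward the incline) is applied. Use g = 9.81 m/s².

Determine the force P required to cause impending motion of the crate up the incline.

At impending motion up the slope, friction acts down-slope at its limit: f = μ_s N.
Perpendicular to the incline: N = m g cos θ + P sin θ.
Along the incline: P cos θ = m g sin θ + μ_s N = m g sin θ + μ_s (m g cos θ + P sin θ).
Solving, P (cos θ − μ_s sin θ) = m g (sin θ + μ_s cos θ), so P = 86×9.81×(sin 28° + 0.57 cos 28°)/(cos 28° − 0.57 sin 28°) = 844×0.9728/0.6153 = 1330 N.

P ≈ 1330 N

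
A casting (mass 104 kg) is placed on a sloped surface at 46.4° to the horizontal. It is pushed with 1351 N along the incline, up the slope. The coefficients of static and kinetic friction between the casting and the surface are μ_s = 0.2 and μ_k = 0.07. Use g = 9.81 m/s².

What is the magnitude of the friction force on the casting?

f ≈ 49.3 N (down the incline)

Perpendicular to the surface, N = m g cos θ = 104·9.81·cos 46.4° = 703.6 N.
The friction needed for equilibrium is m g sin θ − P = 738.8 − 1351 = -612.2 N, measured positive up-slope.
Maximum static friction available: μ_s N = 0.2 × 703.6 = 140.7 N.
Since |-612.2| > 140.7 N, static friction cannot hold it; the casting slides up the incline and kinetic friction applies: f = μ_k N = 0.07 × 703.6 = 49.3 N.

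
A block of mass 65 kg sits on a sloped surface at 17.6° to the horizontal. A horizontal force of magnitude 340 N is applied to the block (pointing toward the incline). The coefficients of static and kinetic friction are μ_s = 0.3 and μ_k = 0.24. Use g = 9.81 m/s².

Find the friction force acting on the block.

Normal direction: N = m g cos θ + P sin θ = 710.6 N.
Along the incline, the net driving force (taking up-slope positive) is P cos θ − m g sin θ = 324.1 − 192.8 = 131.3 N, so equilibrium requires friction f = -131.3 N (down-slope).
The limit of static friction is μ_s N = 213.2 N.
Since 131.3 N is within the 213.2 N limit, the block stays put and friction is exactly 131 N.

f ≈ 131 N (down the incline)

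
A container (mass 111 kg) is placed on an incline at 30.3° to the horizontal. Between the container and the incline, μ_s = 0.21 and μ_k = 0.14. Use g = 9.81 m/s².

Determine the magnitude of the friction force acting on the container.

f ≈ 132 N (up the incline)

Perpendicular to the surface, N = m g cos θ = 111·9.81·cos 30.3° = 940.2 N.
Along the slope the weight component is m g sin θ = 549.4 N; friction must supply exactly this, acting up-slope.
Maximum static friction available: μ_s N = 0.21 × 940.2 = 197.4 N.
Since |549.4| > 197.4 N, static friction cannot hold it; the container slides down the incline and kinetic friction applies: f = μ_k N = 0.14 × 940.2 = 132 N.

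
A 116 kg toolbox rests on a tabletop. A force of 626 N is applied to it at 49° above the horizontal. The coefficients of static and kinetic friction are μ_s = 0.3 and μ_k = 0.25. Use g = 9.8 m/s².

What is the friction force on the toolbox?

f ≈ 166 N

Vertical equilibrium gives N = m g − P sin α = 664.4 N.
For equilibrium, f = P cos α = 626×cos 49° = 410.7 N.
μ_s N = 0.3 × 664.4 = 199.3 N.
410.7 > 199.3 N → the toolbox slides; f = μ_k N = 0.25×664.4 = 166 N.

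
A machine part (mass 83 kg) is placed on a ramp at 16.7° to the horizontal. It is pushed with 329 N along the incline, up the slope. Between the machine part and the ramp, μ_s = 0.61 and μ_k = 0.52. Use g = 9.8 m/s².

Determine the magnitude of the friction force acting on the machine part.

f ≈ 95.3 N (down the incline)

Normal force: N = m g cos θ = 83 × 9.8 × cos 16.7° = 779.1 N.
The friction needed for equilibrium is m g sin θ − P = 233.7 − 329 = -95.26 N, measured positive up-slope.
Static friction can supply at most μ_s N = 475.2 N.
Since |-95.26| ≤ 475.2 N, the machine part remains in static equilibrium and friction takes exactly the required value.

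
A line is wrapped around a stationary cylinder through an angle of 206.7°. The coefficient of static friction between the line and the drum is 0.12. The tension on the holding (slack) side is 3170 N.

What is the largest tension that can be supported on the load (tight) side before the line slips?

T_max ≈ 4890 N

At impending slip the capstan equation gives T₂/T₁ = e^{μβ} with β in radians.
β = 206.7° × π/180 = 3.608 rad.
e^{μβ} = e^{0.12×3.608} = 1.542.
T₂ = T₁ · e^{μβ} = 3170 × 1.542 = 4890 N.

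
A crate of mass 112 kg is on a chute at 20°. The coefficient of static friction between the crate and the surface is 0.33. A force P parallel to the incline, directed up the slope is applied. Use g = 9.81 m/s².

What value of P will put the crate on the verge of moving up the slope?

At impending motion up the slope, friction acts down-slope at its limit: f = μ_s N.
P is parallel to the surface, so N = m g cos θ = 1030 N.
Along the incline: P = m g sin θ + μ_s N = 376 + 0.33×1030 = 716 N.

P ≈ 716 N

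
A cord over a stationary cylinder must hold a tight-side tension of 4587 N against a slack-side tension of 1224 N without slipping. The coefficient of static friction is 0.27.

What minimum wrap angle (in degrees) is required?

T₂/T₁ = e^{μβ} → β = ln(T₂/T₁)/μ.
β = ln(4587/1224)/0.27 = 1.321/0.27 = 4.893 rad.
In degrees: β = 4.893 × 180/π = 280°.

β_min ≈ 280°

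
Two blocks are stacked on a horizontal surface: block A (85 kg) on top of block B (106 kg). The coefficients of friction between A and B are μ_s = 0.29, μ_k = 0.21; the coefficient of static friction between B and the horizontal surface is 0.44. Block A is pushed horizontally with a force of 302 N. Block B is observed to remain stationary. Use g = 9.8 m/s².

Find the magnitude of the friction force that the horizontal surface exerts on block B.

f ≈ 175 N

The normal force B exerts on A is simply A's weight, N₁ = 833 N.
Maximum static friction on A from B: μ_s N₁ = 0.29×833 = 241.6 N.
P = 302 N exceeds that limit, so A slips over B and the interface friction becomes kinetic: f₁ = μ_k N₁ = 0.21×833 = 175 N.
By Newton's third law B feels 175 N forward from A. With B stationary, the floor's static friction on B balances it: f₂ = 175 N (well within μ_s(m_A+m_B)g = 823.6 N).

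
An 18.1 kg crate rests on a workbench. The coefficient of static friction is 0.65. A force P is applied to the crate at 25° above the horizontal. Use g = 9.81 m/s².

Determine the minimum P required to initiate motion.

N = m g − P sin α (the pull lifts the crate).
At impending slip, P cos α = μ_s N = μ_s (m g − P sin α).
Solving: P (cos α + μ_s sin α) = μ_s m g → P = 0.65×178/(cos 25° + 0.65 sin 25°) = 115/1.181 = 97.7 N.

P ≈ 97.7 N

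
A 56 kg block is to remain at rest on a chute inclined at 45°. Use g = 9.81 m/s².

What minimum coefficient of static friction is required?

μ_s,min ≈ 1

At the slip threshold m g sin θ = μ_s m g cos θ, so μ_s,min = tan θ.
μ_s,min = tan 45° = 1.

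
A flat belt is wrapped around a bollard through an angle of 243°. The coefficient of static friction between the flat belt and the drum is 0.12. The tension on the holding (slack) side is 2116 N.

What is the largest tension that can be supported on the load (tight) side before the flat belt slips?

At impending slip the capstan equation gives T₂/T₁ = e^{μβ} with β in radians.
β = 243° × π/180 = 4.241 rad.
e^{μβ} = e^{0.12×4.241} = 1.664.
T₂ = T₁ · e^{μβ} = 2116 × 1.664 = 3520 N.

T_max ≈ 3520 N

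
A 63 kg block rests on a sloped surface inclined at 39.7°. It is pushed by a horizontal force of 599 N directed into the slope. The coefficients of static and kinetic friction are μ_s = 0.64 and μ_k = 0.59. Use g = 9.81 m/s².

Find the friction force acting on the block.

f ≈ 66.1 N (down the incline)

The horizontal push has a component P sin θ into the surface, so N = m g cos θ + P sin θ = 475.5 + 382.6 = 858.1 N.
Along the incline, the net driving force (taking up-slope positive) is P cos θ − m g sin θ = 460.9 − 394.8 = 66.09 N, so equilibrium requires friction f = -66.09 N (down-slope).
The limit of static friction is μ_s N = 549.2 N.
|f_req| = 66.09 ≤ 549.2 N → the block is in equilibrium; friction equals the required value.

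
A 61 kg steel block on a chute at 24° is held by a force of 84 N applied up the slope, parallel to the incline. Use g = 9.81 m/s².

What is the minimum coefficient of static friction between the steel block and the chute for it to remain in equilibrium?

N = m g cos θ = 546.7 N.
Friction must make up the shortfall along the incline: f = m g sin θ − P = 243.4 − 84 = 159.4 N.
At the threshold f = μ_s N, so μ_s,min = 159.4/546.7 = 0.292.

μ_s,min ≈ 0.292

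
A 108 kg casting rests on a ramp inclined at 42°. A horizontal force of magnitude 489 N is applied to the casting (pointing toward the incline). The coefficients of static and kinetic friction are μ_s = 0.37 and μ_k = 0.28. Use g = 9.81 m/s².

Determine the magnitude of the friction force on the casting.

f ≈ 346 N (up the incline)

Normal direction: N = m g cos θ + P sin θ = 1115 N.
Parallel to the incline: P cos θ − m g sin θ = 363.4 − 708.9 = -345.5 N; the friction needed to balance this is 345.5 N acting up the slope.
Maximum static friction: μ_s N = 0.37 × 1115 = 412.4 N.
|f_req| = 345.5 ≤ 412.4 N → the casting is in equilibrium; friction equals the required value.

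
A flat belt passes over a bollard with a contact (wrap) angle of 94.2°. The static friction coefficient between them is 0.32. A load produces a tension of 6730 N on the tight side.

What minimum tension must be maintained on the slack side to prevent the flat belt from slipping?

Capstan equation at impending slip: T_tight/T_slack = e^{μβ}.
β = 94.2° = 1.644 rad; e^{μβ} = e^{0.32×1.644} = 1.692.
T_slack = T_tight / e^{μβ} = 6730 / 1.692 = 3980 N.

T_min ≈ 3980 N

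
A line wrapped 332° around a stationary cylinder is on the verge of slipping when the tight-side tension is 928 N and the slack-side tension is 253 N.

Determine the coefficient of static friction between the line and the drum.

μ ≈ 0.224

T₂/T₁ = e^{μβ} → μ = ln(T₂/T₁)/β.
β = 332° = 5.794 rad.
μ = ln(928/253)/5.794 = ln(3.668)/5.794 = 0.224.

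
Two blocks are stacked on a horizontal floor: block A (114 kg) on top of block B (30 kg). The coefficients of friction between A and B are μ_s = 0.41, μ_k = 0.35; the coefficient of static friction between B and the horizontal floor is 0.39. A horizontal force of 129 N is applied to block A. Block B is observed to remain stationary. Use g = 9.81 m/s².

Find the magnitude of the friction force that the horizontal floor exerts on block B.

Normal force at the A–B interface: N₁ = m_A g = 1118 N.
So the A–B interface can sustain at most μ_s N₁ = 458.5 N of static friction.
Since P = 129 N ≤ 458.5 N, A does not slip on B; friction on A equals P = 129 N.
B experiences an equal 129 N forward from A (third law). B is in equilibrium, so the floor supplies f₂ = 129 N of static friction (limit μ_s(m_A+m_B)g = 550.9 N, not exceeded).

f ≈ 129 N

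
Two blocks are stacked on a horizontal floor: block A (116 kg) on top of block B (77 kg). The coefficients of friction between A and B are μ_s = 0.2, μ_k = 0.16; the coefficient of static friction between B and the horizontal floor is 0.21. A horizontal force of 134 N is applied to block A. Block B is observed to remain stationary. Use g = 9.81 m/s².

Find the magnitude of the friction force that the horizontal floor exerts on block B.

The normal force B exerts on A is simply A's weight, N₁ = 1138 N.
Maximum static friction on A from B: μ_s N₁ = 0.2×1138 = 227.6 N.
P = 134 N is within that limit, so A and B move together (both at rest); the A–B friction is simply f₁ = P = 134 N.
B experiences an equal 134 N forward from A (third law). B is in equilibrium, so the floor supplies f₂ = 134 N of static friction (limit μ_s(m_A+m_B)g = 397.6 N, not exceeded).

f ≈ 134 N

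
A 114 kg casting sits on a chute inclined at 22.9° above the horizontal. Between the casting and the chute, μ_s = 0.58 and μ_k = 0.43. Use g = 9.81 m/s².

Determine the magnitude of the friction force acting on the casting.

f ≈ 435 N (up the incline)

Perpendicular to the surface, N = m g cos θ = 114·9.81·cos 22.9° = 1030 N.
For equilibrium along the incline, friction must balance the weight component: f = m g sin θ = 435.2 N up the slope.
The static-friction ceiling is μ_s N = 0.58 × 1030 = 597.5 N.
Since |435.2| ≤ 597.5 N, static friction is sufficient; f equals the required value, not μ_s N.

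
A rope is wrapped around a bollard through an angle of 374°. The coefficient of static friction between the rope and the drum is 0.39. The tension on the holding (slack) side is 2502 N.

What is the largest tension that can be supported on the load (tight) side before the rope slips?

T_max ≈ 31900 N

At impending slip the capstan equation gives T₂/T₁ = e^{μβ} with β in radians.
β = 374° × π/180 = 6.528 rad.
e^{μβ} = e^{0.39×6.528} = 12.75.
T₂ = T₁ · e^{μβ} = 2502 × 12.75 = 31900 N.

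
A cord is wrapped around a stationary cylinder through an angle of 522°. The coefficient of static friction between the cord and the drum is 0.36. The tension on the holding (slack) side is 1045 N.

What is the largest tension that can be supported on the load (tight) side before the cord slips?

T_max ≈ 27800 N

At impending slip the capstan equation gives T₂/T₁ = e^{μβ} with β in radians.
β = 522° × π/180 = 9.111 rad.
e^{μβ} = e^{0.36×9.111} = 26.57.
T₂ = T₁ · e^{μβ} = 1045 × 26.57 = 27800 N.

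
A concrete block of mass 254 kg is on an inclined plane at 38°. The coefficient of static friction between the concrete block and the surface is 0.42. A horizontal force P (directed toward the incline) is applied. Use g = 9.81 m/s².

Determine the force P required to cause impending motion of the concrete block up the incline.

At impending motion up the slope, friction acts down-slope at its limit: f = μ_s N.
Perpendicular to the incline: N = m g cos θ + P sin θ.
Along the incline: P cos θ = m g sin θ + μ_s N = m g sin θ + μ_s (m g cos θ + P sin θ).
Solving, P (cos θ − μ_s sin θ) = m g (sin θ + μ_s cos θ), so P = 254×9.81×(sin 38° + 0.42 cos 38°)/(cos 38° − 0.42 sin 38°) = 2490×0.9466/0.5294 = 4460 N.

P ≈ 4460 N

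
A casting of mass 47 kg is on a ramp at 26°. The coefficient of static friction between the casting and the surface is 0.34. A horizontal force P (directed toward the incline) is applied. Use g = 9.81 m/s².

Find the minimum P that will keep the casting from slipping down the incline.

The casting tends to slide down (tan θ > μ_s), so at the point of impending slip friction acts up-slope at its limit: f = μ_s N.
Perpendicular to the incline: N = m g cos θ + P sin θ.
Along the incline: P cos θ + μ_s N = m g sin θ, i.e. P cos θ + μ_s (m g cos θ + P sin θ) = m g sin θ.
Solving, P (cos θ + μ_s sin θ) = m g (sin θ − μ_s cos θ), so P = 461×0.1328/1.048 = 58.4 N.

P_min ≈ 58.4 N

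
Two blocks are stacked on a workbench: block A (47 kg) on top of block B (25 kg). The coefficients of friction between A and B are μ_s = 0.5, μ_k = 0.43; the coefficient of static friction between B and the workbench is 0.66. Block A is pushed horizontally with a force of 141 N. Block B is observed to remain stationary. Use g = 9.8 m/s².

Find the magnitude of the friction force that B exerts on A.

f ≈ 141 N

The normal force B exerts on A is simply A's weight, N₁ = 460.6 N.
Maximum static friction on A from B: μ_s N₁ = 0.5×460.6 = 230.3 N.
P = 141 N is within that limit, so A and B move together (both at rest); the A–B friction is simply f₁ = P = 141 N.
By Newton's third law B feels 141 N forward from A. With B stationary, the floor's static friction on B balances it: f₂ = 141 N (well within μ_s(m_A+m_B)g = 465.7 N).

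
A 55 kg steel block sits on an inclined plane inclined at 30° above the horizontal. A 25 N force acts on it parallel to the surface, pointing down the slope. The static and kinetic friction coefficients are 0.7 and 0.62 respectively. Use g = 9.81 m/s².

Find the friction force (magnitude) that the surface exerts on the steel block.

f ≈ 295 N (up the incline)

The normal reaction is N = m g cos θ = 467.3 N.
Parallel to the incline, ΣF = 0 gives f = m g sin θ + P = 269.8 + 25 = 294.8 N (up-slope positive).
Maximum static friction available: μ_s N = 0.7 × 467.3 = 327.1 N.
Since |294.8| ≤ 327.1 N, no slip — friction simply equals what equilibrium demands.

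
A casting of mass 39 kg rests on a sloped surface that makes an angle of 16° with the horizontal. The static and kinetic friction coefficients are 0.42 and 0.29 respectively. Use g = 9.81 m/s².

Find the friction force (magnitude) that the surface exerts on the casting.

The normal reaction is N = m g cos θ = 367.8 N.
For equilibrium along the incline, friction must balance the weight component: f = m g sin θ = 105.5 N up the slope.
Static friction can supply at most μ_s N = 154.5 N.
Since |105.5| ≤ 154.5 N, no slip — friction simply equals what equilibrium demands.

f ≈ 105 N (up the incline)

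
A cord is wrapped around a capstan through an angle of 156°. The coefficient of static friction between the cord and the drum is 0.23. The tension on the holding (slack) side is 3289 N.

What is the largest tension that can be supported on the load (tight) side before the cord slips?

T_max ≈ 6150 N

At impending slip the capstan equation gives T₂/T₁ = e^{μβ} with β in radians.
β = 156° × π/180 = 2.723 rad.
e^{μβ} = e^{0.23×2.723} = 1.871.
T₂ = T₁ · e^{μβ} = 3289 × 1.871 = 6150 N.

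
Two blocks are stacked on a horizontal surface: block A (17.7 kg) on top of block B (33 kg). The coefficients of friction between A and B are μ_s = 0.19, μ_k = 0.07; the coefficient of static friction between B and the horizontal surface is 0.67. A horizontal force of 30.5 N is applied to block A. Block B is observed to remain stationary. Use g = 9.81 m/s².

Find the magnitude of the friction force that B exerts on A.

Between the blocks, N₁ = m_A g = 173.6 N.
So the A–B interface can sustain at most μ_s N₁ = 32.99 N of static friction.
P = 30.5 N is within that limit, so A and B move together (both at rest); the A–B friction is simply f₁ = P = 30.5 N.
B experiences an equal 30.5 N forward from A (third law). B is in equilibrium, so the floor supplies f₂ = 30.5 N of static friction (limit μ_s(m_A+m_B)g = 333.2 N, not exceeded).

f ≈ 30.5 N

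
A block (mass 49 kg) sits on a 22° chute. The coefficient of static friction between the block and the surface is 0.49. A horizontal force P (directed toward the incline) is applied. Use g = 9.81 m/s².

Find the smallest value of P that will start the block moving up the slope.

At impending motion up the slope, friction acts down-slope at its limit: f = μ_s N.
Perpendicular to the incline: N = m g cos θ + P sin θ.
Along the incline: P cos θ = m g sin θ + μ_s N = m g sin θ + μ_s (m g cos θ + P sin θ).
Solving, P (cos θ − μ_s sin θ) = m g (sin θ + μ_s cos θ), so P = 49×9.81×(sin 22° + 0.49 cos 22°)/(cos 22° − 0.49 sin 22°) = 481×0.8289/0.7436 = 536 N.

P ≈ 536 N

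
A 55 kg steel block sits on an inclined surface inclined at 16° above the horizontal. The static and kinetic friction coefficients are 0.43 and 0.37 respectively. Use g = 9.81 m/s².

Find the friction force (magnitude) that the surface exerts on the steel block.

The normal reaction is N = m g cos θ = 518.6 N.
Along the slope the weight component is m g sin θ = 148.7 N; friction must supply exactly this, acting up-slope.
The static-friction ceiling is μ_s N = 0.43 × 518.6 = 223 N.
Since |148.7| ≤ 223 N, static friction is sufficient; f equals the required value, not μ_s N.

f ≈ 149 N (up the incline)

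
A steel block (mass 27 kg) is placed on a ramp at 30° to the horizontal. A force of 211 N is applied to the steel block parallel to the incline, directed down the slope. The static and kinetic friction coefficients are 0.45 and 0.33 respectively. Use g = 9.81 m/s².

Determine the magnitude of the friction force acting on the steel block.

Normal force: N = m g cos θ = 27 × 9.81 × cos 30° = 229.4 N.
For equilibrium along the incline the friction force must supply f = m g sin θ + P = 132.4 + 211 = 343.4 N (positive meaning up-slope).
Static friction can supply at most μ_s N = 103.2 N.
|343.4| exceeds 103.2 N, so the steel block slips down-slope; friction is kinetic, f = μ_k N = 0.33×229.4 = 75.7 N.

f ≈ 75.7 N (up the incline)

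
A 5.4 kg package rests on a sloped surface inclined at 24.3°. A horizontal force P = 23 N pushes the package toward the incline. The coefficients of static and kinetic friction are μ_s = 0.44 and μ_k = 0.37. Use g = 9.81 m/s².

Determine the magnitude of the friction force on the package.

The horizontal push has a component P sin θ into the surface, so N = m g cos θ + P sin θ = 48.28 + 9.465 = 57.75 N.
Parallel to the incline: P cos θ − m g sin θ = 20.96 − 21.8 = -0.8373 N; the friction needed to balance this is 0.8373 N acting up the slope.
Maximum static friction: μ_s N = 0.44 × 57.75 = 25.41 N.
Since 0.8373 N is within the 25.41 N limit, the package stays put and friction is exactly 0.837 N.

f ≈ 0.837 N (up the incline)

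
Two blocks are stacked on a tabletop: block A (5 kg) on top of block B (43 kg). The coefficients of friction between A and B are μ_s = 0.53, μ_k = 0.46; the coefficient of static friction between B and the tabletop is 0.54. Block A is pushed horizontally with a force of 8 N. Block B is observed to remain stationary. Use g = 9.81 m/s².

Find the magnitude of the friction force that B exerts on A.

f ≈ 8 N

Normal force at the A–B interface: N₁ = m_A g = 49.05 N.
So the A–B interface can sustain at most μ_s N₁ = 26 N of static friction.
P = 8 N is within that limit, so A and B move together (both at rest); the A–B friction is simply f₁ = P = 8 N.
By Newton's third law B feels 8 N forward from A. With B stationary, the floor's static friction on B balances it: f₂ = 8 N (well within μ_s(m_A+m_B)g = 254.3 N).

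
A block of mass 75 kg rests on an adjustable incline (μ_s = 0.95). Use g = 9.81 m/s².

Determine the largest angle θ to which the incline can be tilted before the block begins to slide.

At the slip threshold, m g sin θ = μ_s · m g cos θ, so tan θ = μ_s.
θ_max = arctan(0.95) = 43.5°.

θ_max ≈ 43.5°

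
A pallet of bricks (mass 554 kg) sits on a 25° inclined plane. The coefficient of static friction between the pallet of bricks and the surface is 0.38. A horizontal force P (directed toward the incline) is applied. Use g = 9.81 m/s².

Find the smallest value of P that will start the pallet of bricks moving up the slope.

P ≈ 5590 N

At impending motion up the slope, friction acts down-slope at its limit: f = μ_s N.
Perpendicular to the incline: N = m g cos θ + P sin θ.
Along the incline: P cos θ = m g sin θ + μ_s N = m g sin θ + μ_s (m g cos θ + P sin θ).
Solving, P (cos θ − μ_s sin θ) = m g (sin θ + μ_s cos θ), so P = 554×9.81×(sin 25° + 0.38 cos 25°)/(cos 25° − 0.38 sin 25°) = 5430×0.767/0.7457 = 5590 N.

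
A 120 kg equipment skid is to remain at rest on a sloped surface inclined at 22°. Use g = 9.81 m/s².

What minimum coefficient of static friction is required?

At the slip threshold m g sin θ = μ_s m g cos θ, so μ_s,min = tan θ.
μ_s,min = tan 22° = 0.404.

μ_s,min ≈ 0.404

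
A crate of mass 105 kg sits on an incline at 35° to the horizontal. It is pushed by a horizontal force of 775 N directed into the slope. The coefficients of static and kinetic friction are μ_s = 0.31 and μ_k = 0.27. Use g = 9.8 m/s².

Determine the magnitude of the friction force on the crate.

Resolve perpendicular to the incline: N = m g cos θ + P sin θ = 105×9.8×cos 35° + 775×sin 35° = 1287 N.
Along the incline, the net driving force (taking up-slope positive) is P cos θ − m g sin θ = 634.8 − 590.2 = 44.63 N, so equilibrium requires friction f = -44.63 N (down-slope).
The limit of static friction is μ_s N = 399.1 N.
Since 44.63 N is within the 399.1 N limit, the crate stays put and friction is exactly 44.6 N.

f ≈ 44.6 N (down the incline)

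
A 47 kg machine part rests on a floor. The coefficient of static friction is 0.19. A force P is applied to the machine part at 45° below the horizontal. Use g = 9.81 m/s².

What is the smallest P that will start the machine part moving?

N = m g + P sin α (the push presses the machine part into the floor).
At impending slip, P cos α = μ_s N = μ_s (m g + P sin α).
Solving: P (cos α − μ_s sin α) = μ_s m g → P = 0.19×461/(cos 45° − 0.19 sin 45°) = 87.6/0.5728 = 153 N.

P ≈ 153 N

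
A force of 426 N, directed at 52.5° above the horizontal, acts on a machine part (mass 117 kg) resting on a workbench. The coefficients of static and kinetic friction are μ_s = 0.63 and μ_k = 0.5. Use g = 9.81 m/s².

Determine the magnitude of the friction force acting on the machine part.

N = m g − P sin α = 1148 − 426×sin 52.5° = 809.8 N.
The horizontal driving force is P cos α = 259.3 N, so equilibrium needs friction f = 259.3 N.
The static-friction limit is μ_s N = 510.2 N.
259.3 ≤ 510.2 N → static; friction equals the required 259 N.

f ≈ 259 N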